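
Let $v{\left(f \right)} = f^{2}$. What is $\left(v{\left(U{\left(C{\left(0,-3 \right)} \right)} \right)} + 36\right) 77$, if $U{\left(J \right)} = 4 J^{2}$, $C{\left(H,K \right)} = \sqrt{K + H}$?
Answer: $13860$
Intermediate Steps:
$C{\left(H,K \right)} = \sqrt{H + K}$
$\left(v{\left(U{\left(C{\left(0,-3 \right)} \right)} \right)} + 36\right) 77 = \left(\left(4 \left(\sqrt{0 - 3}\right)^{2}\right)^{2} + 36\right) 77 = \left(\left(4 \left(\sqrt{-3}\right)^{2}\right)^{2} + 36\right) 77 = \left(\left(4 \left(i \sqrt{3}\right)^{2}\right)^{2} + 36\right) 77 = \left(\left(4 \left(-3\right)\right)^{2} + 36\right) 77 = \left(\left(-12\right)^{2} + 36\right) 77 = \left(144 + 36\right) 77 = 180 \cdot 77 = 13860$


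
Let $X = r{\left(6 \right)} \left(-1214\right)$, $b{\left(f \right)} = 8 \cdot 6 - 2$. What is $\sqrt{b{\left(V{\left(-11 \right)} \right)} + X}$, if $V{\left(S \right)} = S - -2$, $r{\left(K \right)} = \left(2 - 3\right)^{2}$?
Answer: $4 i \sqrt{73} \approx 34.176 i$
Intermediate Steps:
$r{\left(K \right)} = 1$ ($r{\left(K \right)} = \left(-1\right)^{2} = 1$)
$V{\left(S \right)} = 2 + S$ ($V{\left(S \right)} = S + 2 = 2 + S$)
$b{\left(f \right)} = 46$ ($b{\left(f \right)} = 48 - 2 = 46$)
$X = -1214$ ($X = 1 \left(-1214\right) = -1214$)
$\sqrt{b{\left(V{\left(-11 \right)} \right)} + X} = \sqrt{46 - 1214} = \sqrt{-1168} = 4 i \sqrt{73}$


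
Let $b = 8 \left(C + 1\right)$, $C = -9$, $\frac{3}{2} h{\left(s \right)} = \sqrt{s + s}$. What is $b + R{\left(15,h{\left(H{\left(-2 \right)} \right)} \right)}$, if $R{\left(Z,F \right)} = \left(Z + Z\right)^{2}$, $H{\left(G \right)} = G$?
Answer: $836$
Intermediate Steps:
$h{\left(s \right)} = \frac{2 \sqrt{2} \sqrt{s}}{3}$ ($h{\left(s \right)} = \frac{2 \sqrt{s + s}}{3} = \frac{2 \sqrt{2 s}}{3} = \frac{2 \sqrt{2} \sqrt{s}}{3}$)
$b = -64$ ($b = 8 \left(-9 + 1\right) = 8 \left(-8\right) = -64$)
$R{\left(Z,F \right)} = 4 Z^{2}$ ($R{\left(Z,F \right)} = \left(2 Z\right)^{2} = 4 Z^{2}$)
$b + R{\left(15,h{\left(H{\left(-2 \right)} \right)} \right)} = -64 + 4 \cdot 15^{2} = -64 + 4 \cdot 225 = -64 + 900 = 836$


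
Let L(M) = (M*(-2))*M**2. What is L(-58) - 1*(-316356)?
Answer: 706580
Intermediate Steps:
L(M) = -2*M**3 (L(M) = (-2*M)*M**2 = -2*M**3)
L(-58) - 1*(-316356) = -2*(-58)**3 - 1*(-316356) = -2*(-195112) + 316356 = 390224 + 316356 = 706580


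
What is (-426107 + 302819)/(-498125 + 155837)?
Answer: 5137/14262 ≈ 0.36019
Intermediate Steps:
(-426107 + 302819)/(-498125 + 155837) = -123288/(-342288) = -123288*(-1/342288) = 5137/14262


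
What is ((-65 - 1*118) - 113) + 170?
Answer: -126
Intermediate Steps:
((-65 - 1*118) - 113) + 170 = ((-65 - 118) - 113) + 170 = (-183 - 113) + 170 = -296 + 170 = -126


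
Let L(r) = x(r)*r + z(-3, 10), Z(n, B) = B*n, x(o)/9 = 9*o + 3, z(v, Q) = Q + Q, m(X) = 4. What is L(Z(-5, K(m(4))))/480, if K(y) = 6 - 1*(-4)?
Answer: 20117/48 ≈ 419.10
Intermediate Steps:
z(v, Q) = 2*Q
K(y) = 10 (K(y) = 6 + 4 = 10)
x(o) = 27 + 81*o (x(o) = 9*(9*o + 3) = 9*(3 + 9*o) = 27 + 81*o)
L(r) = 20 + r*(27 + 81*r) (L(r) = (27 + 81*r)*r + 2*10 = r*(27 + 81*r) + 20 = 20 + r*(27 + 81*r))
L(Z(-5, K(m(4))))/480 = (20 + 27*(10*(-5))*(1 + 3*(10*(-5))))/480 = (20 + 27*(-50)*(1 + 3*(-50)))*(1/480) = (20 + 27*(-50)*(1 - 150))*(1/480) = (20 + 27*(-50)*(-149))*(1/480) = (20 + 201150)*(1/480) = 201170*(1/480) = 20117/48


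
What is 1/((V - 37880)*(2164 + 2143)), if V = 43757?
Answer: 1/25312239 ≈ 3.9507e-8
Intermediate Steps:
1/((V - 37880)*(2164 + 2143)) = 1/((43757 - 37880)*(2164 + 2143)) = 1/(5877*4307) = 1/25312239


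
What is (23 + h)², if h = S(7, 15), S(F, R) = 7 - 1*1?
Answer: 841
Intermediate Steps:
S(F, R) = 6 (S(F, R) = 7 - 1 = 6)
h = 6
(23 + h)² = (23 + 6)² = 29² = 841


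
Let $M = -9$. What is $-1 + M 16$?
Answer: $-145$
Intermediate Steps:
$-1 + M 16 = -1 - 144 = -145$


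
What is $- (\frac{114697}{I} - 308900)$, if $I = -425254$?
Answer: $\frac{131361075297}{425254} \approx 3.089 \cdot 10^{5}$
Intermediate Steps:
$- (\frac{114697}{I} - 308900) = - (\frac{114697}{-425254} - 308900) = - (114697 \left(- \frac{1}{425254}\right) - 308900) = - (- \frac{114697}{425254} - 308900) = \left(-1\right) \left(- \frac{131361075297}{425254}\right) = \frac{131361075297}{425254}$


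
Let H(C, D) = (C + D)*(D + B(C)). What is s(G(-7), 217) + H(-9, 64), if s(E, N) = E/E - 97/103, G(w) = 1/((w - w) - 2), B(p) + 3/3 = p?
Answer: 305916/103 ≈ 2970.1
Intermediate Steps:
B(p) = -1 + p
G(w) = -½ (G(w) = 1/(0 - 2) = 1/(-2) = -½)
s(E, N) = 6/103 (s(E, N) = 1 - 97*1/103 = 1 - 97/103 = 6/103)
H(C, D) = (C + D)*(-1 + C + D) (H(C, D) = (C + D)*(D + (-1 + C)) = (C + D)*(-1 + C + D))
s(G(-7), 217) + H(-9, 64) = 6/103 + ((-9)² + 64² - 1*(-9) - 1*64 + 2*(-9)*64) = 6/103 + (81 + 4096 + 9 - 64 - 1152) = 6/103 + 2970 = 305916/103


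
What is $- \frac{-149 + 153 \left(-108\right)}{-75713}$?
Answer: $- \frac{16673}{75713} \approx -0.22021$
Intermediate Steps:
$- \frac{-149 + 153 \left(-108\right)}{-75713} = - \frac{\left(-149 - 16524\right) \left(-1\right)}{75713} = - \frac{\left(-16673\right) \left(-1\right)}{75713} = \left(-1\right) \frac{16673}{75713} = - \frac{16673}{75713}$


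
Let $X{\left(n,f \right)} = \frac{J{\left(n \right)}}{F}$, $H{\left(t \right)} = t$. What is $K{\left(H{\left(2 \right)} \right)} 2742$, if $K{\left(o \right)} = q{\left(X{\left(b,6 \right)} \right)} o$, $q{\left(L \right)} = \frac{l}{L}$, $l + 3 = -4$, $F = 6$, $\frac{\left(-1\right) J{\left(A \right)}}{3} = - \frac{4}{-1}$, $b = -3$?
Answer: $19194$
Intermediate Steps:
$J{\left(A \right)} = -12$ ($J{\left(A \right)} = - 3 \left(- \frac{4}{-1}\right) = - 3 \left(\left(-4\right) \left(-1\right)\right) = \left(-3\right) 4 = -12$)
$l = -7$ ($l = -3 - 4 = -7$)
$X{\left(n,f \right)} = -2$ ($X{\left(n,f \right)} = - \frac{12}{6} = \left(-12\right) \frac{1}{6} = -2$)
$q{\left(L \right)} = - \frac{7}{L}$
$K{\left(o \right)} = \frac{7 o}{2}$ ($K{\left(o \right)} = - \frac{7}{-2} o = \left(-7\right) \left(- \frac{1}{2}\right) o = \frac{7 o}{2}$)
$K{\left(H{\left(2 \right)} \right)} 2742 = \frac{7}{2} \cdot 2 \cdot 2742 = 7 \cdot 2742 = 19194$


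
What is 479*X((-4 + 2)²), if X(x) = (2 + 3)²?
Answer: 11975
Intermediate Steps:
X(x) = 25 (X(x) = 5² = 25)
479*X((-4 + 2)²) = 479*25 = 11975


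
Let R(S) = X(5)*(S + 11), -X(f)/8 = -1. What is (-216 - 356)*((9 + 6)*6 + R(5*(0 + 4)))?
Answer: -193336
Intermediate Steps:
X(f) = 8 (X(f) = -8*(-1) = 8)
R(S) = 88 + 8*S (R(S) = 8*(S + 11) = 8*(11 + S) = 88 + 8*S)
(-216 - 356)*((9 + 6)*6 + R(5*(0 + 4))) = (-216 - 356)*((9 + 6)*6 + (88 + 8*(5*(0 + 4)))) = -572*(15*6 + (88 + 8*(5*4))) = -572*(90 + (88 + 8*20)) = -572*(90 + (88 + 160)) = -572*(90 + 248) = -572*338 = -193336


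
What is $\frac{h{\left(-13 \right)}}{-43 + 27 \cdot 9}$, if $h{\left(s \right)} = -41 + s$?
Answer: $- \frac{27}{100} \approx -0.27$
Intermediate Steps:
$\frac{h{\left(-13 \right)}}{-43 + 27 \cdot 9} = \frac{-41 - 13}{-43 + 27 \cdot 9} = - \frac{54}{-43 + 243} = - \frac{54}{200} = \left(-54\right) \frac{1}{200} = - \frac{27}{100}$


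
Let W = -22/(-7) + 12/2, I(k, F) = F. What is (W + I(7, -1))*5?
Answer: 285/7 ≈ 40.714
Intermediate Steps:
W = 64/7 (W = -22*(-1/7) + 12*(1/2) = 22/7 + 6 = 64/7 ≈ 9.1429)
(W + I(7, -1))*5 = (64/7 - 1)*5 = (57/7)*5 = 285/7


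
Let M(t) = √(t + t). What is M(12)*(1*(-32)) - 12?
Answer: -12 - 64*√6 ≈ -168.77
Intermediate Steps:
M(t) = √2*√t (M(t) = √(2*t) = √2*√t)
M(12)*(1*(-32)) - 12 = (√2*√12)*(1*(-32)) - 12 = (√2*(2*√3))*(-32) - 12 = (2*√6)*(-32) - 12 = -64*√6 - 12 = -12 - 64*√6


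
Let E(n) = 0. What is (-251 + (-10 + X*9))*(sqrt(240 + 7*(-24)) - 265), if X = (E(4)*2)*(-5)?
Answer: 69165 - 1566*sqrt(2) ≈ 66950.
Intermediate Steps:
X = 0 (X = (0*2)*(-5) = 0*(-5) = 0)
(-251 + (-10 + X*9))*(sqrt(240 + 7*(-24)) - 265) = (-251 + (-10 + 0*9))*(sqrt(240 + 7*(-24)) - 265) = (-251 + (-10 + 0))*(sqrt(240 - 168) - 265) = (-251 - 10)*(sqrt(72) - 265) = -261*(6*sqrt(2) - 265) = -261*(-265 + 6*sqrt(2)) = 69165 - 1566*sqrt(2)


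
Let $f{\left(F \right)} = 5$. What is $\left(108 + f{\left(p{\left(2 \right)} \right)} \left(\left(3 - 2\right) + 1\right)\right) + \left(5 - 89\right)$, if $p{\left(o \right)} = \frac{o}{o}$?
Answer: $34$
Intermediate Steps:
$p{\left(o \right)} = 1$
$\left(108 + f{\left(p{\left(2 \right)} \right)} \left(\left(3 - 2\right) + 1\right)\right) + \left(5 - 89\right) = \left(108 + 5 \left(\left(3 - 2\right) + 1\right)\right) + \left(5 - 89\right) = \left(108 + 5 \left(1 + 1\right)\right) + \left(5 - 89\right) = \left(108 + 5 \cdot 2\right) - 84 = \left(108 + 10\right) - 84 = 118 - 84 = 34$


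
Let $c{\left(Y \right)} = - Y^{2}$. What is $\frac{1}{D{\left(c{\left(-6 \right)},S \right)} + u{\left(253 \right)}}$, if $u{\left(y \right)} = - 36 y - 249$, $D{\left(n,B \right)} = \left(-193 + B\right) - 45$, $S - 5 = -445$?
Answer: $- \frac{1}{10035} \approx -9.9651 \cdot 10^{-5}$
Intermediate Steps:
$S = -440$ ($S = 5 - 445 = -440$)
$D{\left(n,B \right)} = -238 + B$ ($D{\left(n,B \right)} = \left(-193 + B\right) - 45 = -238 + B$)
$u{\left(y \right)} = -249 - 36 y$
$\frac{1}{D{\left(c{\left(-6 \right)},S \right)} + u{\left(253 \right)}} = \frac{1}{\left(-238 - 440\right) - 9357} = \frac{1}{-678 - 9357} = \frac{1}{-10035} = - \frac{1}{10035}$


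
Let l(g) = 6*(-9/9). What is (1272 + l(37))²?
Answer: 1602756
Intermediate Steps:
l(g) = -6 (l(g) = 6*(-9*⅑) = 6*(-1) = -6)
(1272 + l(37))² = (1272 - 6)² = 1266² = 1602756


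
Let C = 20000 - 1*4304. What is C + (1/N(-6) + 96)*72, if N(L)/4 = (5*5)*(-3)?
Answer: 565194/25 ≈ 22608.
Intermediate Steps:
N(L) = -300 (N(L) = 4*((5*5)*(-3)) = 4*(25*(-3)) = 4*(-75) = -300)
C = 15696 (C = 20000 - 4304 = 15696)
C + (1/N(-6) + 96)*72 = 15696 + (1/(-300) + 96)*72 = 15696 + (-1/300 + 96)*72 = 15696 + (28799/300)*72 = 15696 + 172794/25 = 565194/25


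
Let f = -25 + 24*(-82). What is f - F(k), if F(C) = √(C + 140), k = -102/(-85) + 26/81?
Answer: -1993 - 2*√71645/45 ≈ -2004.9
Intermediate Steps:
k = 616/405 (k = -102*(-1/85) + 26*(1/81) = 6/5 + 26/81 = 616/405 ≈ 1.5210)
f = -1993 (f = -25 - 1968 = -1993)
F(C) = √(140 + C)
f - F(k) = -1993 - √(140 + 616/405) = -1993 - √(57316/405) = -1993 - 2*√71645/45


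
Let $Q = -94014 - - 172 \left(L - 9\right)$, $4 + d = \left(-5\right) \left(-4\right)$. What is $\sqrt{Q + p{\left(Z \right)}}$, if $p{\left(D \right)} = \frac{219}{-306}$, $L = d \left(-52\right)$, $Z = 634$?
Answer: $\frac{i \sqrt{2483088510}}{102} \approx 488.54 i$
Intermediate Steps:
$d = 16$ ($d = -4 - -20 = -4 + 20 = 16$)
$L = -832$ ($L = 16 \left(-52\right) = -832$)
$p{\left(D \right)} = - \frac{73}{102}$ ($p{\left(D \right)} = 219 \left(- \frac{1}{306}\right) = - \frac{73}{102}$)
$Q = -238666$ ($Q = -94014 - - 172 \left(-832 - 9\right) = -94014 - \left(-172\right) \left(-841\right) = -94014 - 144652 = -238666$)
$\sqrt{Q + p{\left(Z \right)}} = \sqrt{-238666 - \frac{73}{102}} = \sqrt{- \frac{24344005}{102}} = \frac{i \sqrt{2483088510}}{102}$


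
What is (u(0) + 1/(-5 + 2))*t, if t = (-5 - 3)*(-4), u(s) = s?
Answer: -32/3 ≈ -10.667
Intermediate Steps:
t = 32 (t = -8*(-4) = 32)
(u(0) + 1/(-5 + 2))*t = (0 + 1/(-5 + 2))*32 = (0 + 1/(-3))*32 = (0 - 1/3)*32 = -1/3*32 = -32/3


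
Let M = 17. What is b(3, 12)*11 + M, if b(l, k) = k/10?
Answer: 151/5 ≈ 30.200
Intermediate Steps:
b(l, k) = k/10 (b(l, k) = k*(⅒) = k/10)
b(3, 12)*11 + M = ((⅒)*12)*11 + 17 = (6/5)*11 + 17 = 66/5 + 17 = 151/5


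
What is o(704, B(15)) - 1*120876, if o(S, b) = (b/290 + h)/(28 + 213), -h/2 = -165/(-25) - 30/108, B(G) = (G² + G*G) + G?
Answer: -76032241577/629010 ≈ -1.2088e+5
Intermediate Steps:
B(G) = G + 2*G² (B(G) = (G² + G²) + G = 2*G² + G = G + 2*G²)
h = -569/45 (h = -2*(-165/(-25) - 30/108) = -2*(-165*(-1/25) - 30*1/108) = -2*(33/5 - 5/18) = -2*569/90 = -569/45 ≈ -12.644)
o(S, b) = -569/10845 + b/69890 (o(S, b) = (b/290 - 569/45)/(28 + 213) = (b*(1/290) - 569/45)/241 = (b/290 - 569/45)*(1/241) = (-569/45 + b/290)*(1/241) = -569/10845 + b/69890)
o(704, B(15)) - 1*120876 = (-569/10845 + (15*(1 + 2*15))/69890) - 1*120876 = (-569/10845 + (15*(1 + 30))/69890) - 120876 = (-569/10845 + (15*31)/69890) - 120876 = (-569/10845 + (1/69890)*465) - 120876 = (-569/10845 + 93/13978) - 120876 = -28817/629010 - 120876 = -76032241577/629010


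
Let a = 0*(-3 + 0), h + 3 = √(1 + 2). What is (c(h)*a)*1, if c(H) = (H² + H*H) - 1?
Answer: 0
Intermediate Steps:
h = -3 + √3 (h = -3 + √(1 + 2) = -3 + √3 ≈ -1.2680)
c(H) = -1 + 2*H² (c(H) = (H² + H²) - 1 = 2*H² - 1 = -1 + 2*H²)
a = 0 (a = 0*(-3) = 0)
(c(h)*a)*1 = ((-1 + 2*(-3 + √3)²)*0)*1 = 0*1 = 0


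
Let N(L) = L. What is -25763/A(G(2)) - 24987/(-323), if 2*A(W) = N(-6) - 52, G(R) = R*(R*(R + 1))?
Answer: 9046072/9367 ≈ 965.74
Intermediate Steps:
G(R) = R²*(1 + R) (G(R) = R*(R*(1 + R)) = R²*(1 + R))
A(W) = -29 (A(W) = (-6 - 52)/2 = (½)*(-58) = -29)
-25763/A(G(2)) - 24987/(-323) = -25763/(-29) - 24987/(-323) = -25763*(-1/29) - 24987*(-1/323) = 25763/29 + 24987/323 = 9046072/9367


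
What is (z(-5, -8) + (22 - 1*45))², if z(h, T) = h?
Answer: 784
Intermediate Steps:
(z(-5, -8) + (22 - 1*45))² = (-5 + (22 - 1*45))² = (-5 + (22 - 45))² = (-5 - 23)² = (-28)² = 784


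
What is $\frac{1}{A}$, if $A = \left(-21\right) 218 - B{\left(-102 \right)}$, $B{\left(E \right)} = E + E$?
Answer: $- \frac{1}{4374} \approx -0.00022862$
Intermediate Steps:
$B{\left(E \right)} = 2 E$
$A = -4374$ ($A = \left(-21\right) 218 - 2 \left(-102\right) = -4578 - -204 = -4578 + 204 = -4374$)
$\frac{1}{A} = \frac{1}{-4374} = - \frac{1}{4374}$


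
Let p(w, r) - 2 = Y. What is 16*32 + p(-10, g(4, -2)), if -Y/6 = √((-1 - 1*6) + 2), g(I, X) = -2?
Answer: 514 - 6*I*√5 ≈ 514.0 - 13.416*I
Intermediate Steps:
Y = -6*I*√5 (Y = -6*√((-1 - 1*6) + 2) = -6*√((-1 - 6) + 2) = -6*√(-7 + 2) = -6*I*√5 ≈ -13.416*I)
p(w, r) = 2 - 6*I*√5
16*32 + p(-10, g(4, -2)) = 16*32 + (2 - 6*I*√5) = 512 + (2 - 6*I*√5) = 514 - 6*I*√5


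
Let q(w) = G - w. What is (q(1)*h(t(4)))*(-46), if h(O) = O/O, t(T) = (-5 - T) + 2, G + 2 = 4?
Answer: -46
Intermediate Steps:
G = 2 (G = -2 + 4 = 2)
t(T) = -3 - T
q(w) = 2 - w
h(O) = 1
(q(1)*h(t(4)))*(-46) = ((2 - 1*1)*1)*(-46) = ((2 - 1)*1)*(-46) = (1*1)*(-46) = 1*(-46) = -46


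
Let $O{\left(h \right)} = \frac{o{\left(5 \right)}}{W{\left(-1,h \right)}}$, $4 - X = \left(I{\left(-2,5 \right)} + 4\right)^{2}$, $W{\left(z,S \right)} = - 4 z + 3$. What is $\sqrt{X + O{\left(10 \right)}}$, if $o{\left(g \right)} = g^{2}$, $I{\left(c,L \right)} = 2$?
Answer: $\frac{i \sqrt{1393}}{7} \approx 5.3318 i$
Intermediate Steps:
$W{\left(z,S \right)} = 3 - 4 z$
$X = -32$ ($X = 4 - \left(2 + 4\right)^{2} = 4 - 6^{2} = 4 - 36 = -32$)
$O{\left(h \right)} = \frac{25}{7}$ ($O{\left(h \right)} = \frac{5^{2}}{3 - -4} = \frac{25}{3 + 4} = \frac{25}{7}$)
$\sqrt{X + O{\left(10 \right)}} = \sqrt{-32 + \frac{25}{7}} = \sqrt{- \frac{199}{7}} = \frac{i \sqrt{1393}}{7}$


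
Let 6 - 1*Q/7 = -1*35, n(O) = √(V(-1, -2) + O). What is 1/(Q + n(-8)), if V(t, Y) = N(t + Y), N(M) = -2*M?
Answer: 287/82371 - I*√2/82371 ≈ 0.0034842 - 1.7169e-5*I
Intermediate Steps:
V(t, Y) = -2*Y - 2*t (V(t, Y) = -2*(t + Y) = -2*(Y + t) = -2*Y - 2*t)
n(O) = √(6 + O) (n(O) = √((-2*(-2) - 2*(-1)) + O) = √((4 + 2) + O) = √(6 + O))
Q = 287 (Q = 42 - (-7)*35 = 42 - 7*(-35) = 42 + 245 = 287)
1/(Q + n(-8)) = 1/(287 + √(6 - 8)) = 1/(287 + √(-2)) = 1/(287 + I*√2)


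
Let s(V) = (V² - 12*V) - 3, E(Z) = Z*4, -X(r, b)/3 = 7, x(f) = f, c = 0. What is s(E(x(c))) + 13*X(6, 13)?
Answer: -276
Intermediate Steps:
X(r, b) = -21 (X(r, b) = -3*7 = -21)
E(Z) = 4*Z
s(V) = -3 + V² - 12*V
s(E(x(c))) + 13*X(6, 13) = (-3 + (4*0)² - 48*0) + 13*(-21) = (-3 + 0² - 12*0) - 273 = (-3 + 0 + 0) - 273 = -3 - 273 = -276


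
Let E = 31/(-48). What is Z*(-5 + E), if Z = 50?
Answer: -6775/24 ≈ -282.29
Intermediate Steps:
E = -31/48 (E = 31*(-1/48) = -31/48 ≈ -0.64583)
Z*(-5 + E) = 50*(-5 - 31/48) = 50*(-271/48) = -6775/24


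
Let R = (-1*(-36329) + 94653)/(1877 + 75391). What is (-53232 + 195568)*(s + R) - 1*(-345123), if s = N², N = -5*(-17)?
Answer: 19876497703679/19317 ≈ 1.0290e+9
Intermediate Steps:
N = 85
R = 65491/38634 (R = (36329 + 94653)/77268 = 130982*(1/77268) = 65491/38634 ≈ 1.6952)
s = 7225 (s = 85² = 7225)
(-53232 + 195568)*(s + R) - 1*(-345123) = (-53232 + 195568)*(7225 + 65491/38634) - 1*(-345123) = 142336*(279196141/38634) + 345123 = 19869830962688/19317 + 345123 = 19876497703679/19317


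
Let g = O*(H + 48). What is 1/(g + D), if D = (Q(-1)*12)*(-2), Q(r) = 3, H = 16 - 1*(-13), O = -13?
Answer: -1/1073 ≈ -0.00093197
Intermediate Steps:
H = 29 (H = 16 + 13 = 29)
g = -1001 (g = -13*(29 + 48) = -13*77 = -1001)
D = -72 (D = (3*12)*(-2) = 36*(-2) = -72)
1/(g + D) = 1/(-1001 - 72) = 1/(-1073) = -1/1073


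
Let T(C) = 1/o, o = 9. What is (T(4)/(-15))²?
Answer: 1/18225 ≈ 5.4870e-5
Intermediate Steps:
T(C) = ⅑ (T(C) = 1/9 = ⅑)
(T(4)/(-15))² = ((⅑)/(-15))² = ((⅑)*(-1/15))² = (-1/135)² = 1/18225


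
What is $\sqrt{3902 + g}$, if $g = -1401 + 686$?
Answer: $\sqrt{3187} \approx 56.453$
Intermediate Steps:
$g = -715$
$\sqrt{3902 + g} = \sqrt{3902 - 715} = \sqrt{3187}$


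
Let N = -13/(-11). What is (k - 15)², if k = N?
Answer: 23104/121 ≈ 190.94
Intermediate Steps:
N = 13/11 (N = -13*(-1/11) = 13/11 ≈ 1.1818)
k = 13/11 ≈ 1.1818
(k - 15)² = (13/11 - 15)² = (-152/11)² = 23104/121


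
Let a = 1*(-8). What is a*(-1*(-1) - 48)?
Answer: 376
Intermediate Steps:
a = -8
a*(-1*(-1) - 48) = -8*(-1*(-1) - 48) = -8*(1 - 48) = -8*(-47) = 376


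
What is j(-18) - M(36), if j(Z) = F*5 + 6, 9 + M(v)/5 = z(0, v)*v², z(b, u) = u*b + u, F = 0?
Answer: -233229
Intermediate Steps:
z(b, u) = u + b*u (z(b, u) = b*u + u = u + b*u)
M(v) = -45 + 5*v³ (M(v) = -45 + 5*((v*(1 + 0))*v²) = -45 + 5*((v*1)*v²) = -45 + 5*(v*v²) = -45 + 5*v³)
j(Z) = 6 (j(Z) = 0*5 + 6 = 0 + 6 = 6)
j(-18) - M(36) = 6 - (-45 + 5*36³) = 6 - (-45 + 5*46656) = 6 - (-45 + 233280) = 6 - 1*233235 = 6 - 233235 = -233229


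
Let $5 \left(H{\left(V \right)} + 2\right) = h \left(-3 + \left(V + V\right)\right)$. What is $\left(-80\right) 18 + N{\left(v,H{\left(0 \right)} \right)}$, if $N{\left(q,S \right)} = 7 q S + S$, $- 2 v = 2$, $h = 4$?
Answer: $- \frac{7068}{5} \approx -1413.6$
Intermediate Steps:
$v = -1$ ($v = \left(- \frac{1}{2}\right) 2 = -1$)
$H{\left(V \right)} = - \frac{22}{5} + \frac{8 V}{5}$ ($H{\left(V \right)} = -2 + \frac{4 \left(-3 + \left(V + V\right)\right)}{5} = -2 + \frac{4 \left(-3 + 2 V\right)}{5} = -2 + \frac{-12 + 8 V}{5} = -2 + \left(- \frac{12}{5} + \frac{8 V}{5}\right) = - \frac{22}{5} + \frac{8 V}{5}$)
$N{\left(q,S \right)} = S + 7 S q$ ($N{\left(q,S \right)} = 7 S q + S = S + 7 S q$)
$\left(-80\right) 18 + N{\left(v,H{\left(0 \right)} \right)} = \left(-80\right) 18 + \left(- \frac{22}{5} + \frac{8}{5} \cdot 0\right) \left(1 + 7 \left(-1\right)\right) = -1440 + \left(- \frac{22}{5} + 0\right) \left(1 - 7\right) = -1440 - - \frac{132}{5} = -1440 + \frac{132}{5} = - \frac{7068}{5}$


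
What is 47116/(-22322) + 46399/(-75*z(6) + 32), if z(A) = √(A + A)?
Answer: -4534384314/185484659 - 3479925*√3/33238 ≈ -205.79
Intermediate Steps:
z(A) = √2*√A (z(A) = √(2*A) = √2*√A)
47116/(-22322) + 46399/(-75*z(6) + 32) = 47116/(-22322) + 46399/(-75*√2*√6 + 32) = 47116*(-1/22322) + 46399/(-150*√3 + 32) = -23558/11161 + 46399/(-150*√3 + 32) = -23558/11161 + 46399/(32 - 150*√3)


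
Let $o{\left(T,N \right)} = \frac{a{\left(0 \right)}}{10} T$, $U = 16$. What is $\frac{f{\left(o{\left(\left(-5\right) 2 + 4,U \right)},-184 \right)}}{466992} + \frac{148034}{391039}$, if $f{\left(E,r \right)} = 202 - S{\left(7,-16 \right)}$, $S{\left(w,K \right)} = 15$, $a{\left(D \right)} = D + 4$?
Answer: $\frac{69203818021}{182612084688} \approx 0.37897$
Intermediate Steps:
$a{\left(D \right)} = 4 + D$
$o{\left(T,N \right)} = \frac{2 T}{5}$ ($o{\left(T,N \right)} = \frac{4 + 0}{10} T = 4 \cdot \frac{1}{10} T = \frac{2 T}{5}$)
$f{\left(E,r \right)} = 187$ ($f{\left(E,r \right)} = 202 - 15 = 187$)
$\frac{f{\left(o{\left(\left(-5\right) 2 + 4,U \right)},-184 \right)}}{466992} + \frac{148034}{391039} = \frac{187}{466992} + \frac{148034}{391039} = \frac{69203818021}{182612084688}$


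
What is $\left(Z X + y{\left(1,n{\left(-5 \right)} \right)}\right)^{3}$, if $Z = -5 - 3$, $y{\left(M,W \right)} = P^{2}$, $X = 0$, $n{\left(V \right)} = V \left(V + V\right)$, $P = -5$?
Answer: $15625$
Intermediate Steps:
$n{\left(V \right)} = 2 V^{2}$ ($n{\left(V \right)} = V 2 V = 2 V^{2}$)
$y{\left(M,W \right)} = 25$ ($y{\left(M,W \right)} = \left(-5\right)^{2} = 25$)
$Z = -8$ ($Z = -5 - 3 = -8$)
$\left(Z X + y{\left(1,n{\left(-5 \right)} \right)}\right)^{3} = \left(\left(-8\right) 0 + 25\right)^{3} = \left(0 + 25\right)^{3} = 25^{3} = 15625$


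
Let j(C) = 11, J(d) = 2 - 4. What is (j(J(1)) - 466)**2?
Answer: 207025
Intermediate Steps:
J(d) = -2
(j(J(1)) - 466)**2 = (11 - 466)**2 = (-455)**2 = 207025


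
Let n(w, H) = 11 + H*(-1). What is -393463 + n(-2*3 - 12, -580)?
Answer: -392872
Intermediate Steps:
n(w, H) = 11 - H
-393463 + n(-2*3 - 12, -580) = -393463 + (11 - 1*(-580)) = -393463 + (11 + 580) = -393463 + 591 = -392872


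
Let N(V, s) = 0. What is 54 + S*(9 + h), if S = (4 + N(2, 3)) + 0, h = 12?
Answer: 138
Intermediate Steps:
S = 4 (S = (4 + 0) + 0 = 4 + 0 = 4)
54 + S*(9 + h) = 54 + 4*(9 + 12) = 54 + 4*21 = 54 + 84 = 138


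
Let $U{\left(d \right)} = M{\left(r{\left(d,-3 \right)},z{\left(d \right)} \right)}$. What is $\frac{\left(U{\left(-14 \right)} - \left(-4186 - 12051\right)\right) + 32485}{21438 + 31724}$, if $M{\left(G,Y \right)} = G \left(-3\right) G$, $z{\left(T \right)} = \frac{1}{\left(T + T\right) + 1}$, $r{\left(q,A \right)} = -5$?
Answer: $\frac{48647}{53162} \approx 0.91507$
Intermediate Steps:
$z{\left(T \right)} = \frac{1}{1 + 2 T}$ ($z{\left(T \right)} = \frac{1}{2 T + 1} = \frac{1}{1 + 2 T}$)
$M{\left(G,Y \right)} = - 3 G^{2}$ ($M{\left(G,Y \right)} = - 3 G G = - 3 G^{2}$)
$U{\left(d \right)} = -75$ ($U{\left(d \right)} = - 3 \left(-5\right)^{2} = \left(-3\right) 25 = -75$)
$\frac{\left(U{\left(-14 \right)} - \left(-4186 - 12051\right)\right) + 32485}{21438 + 31724} = \frac{\left(-75 - \left(-4186 - 12051\right)\right) + 32485}{21438 + 31724} = \frac{\left(-75 - \left(-4186 - 12051\right)\right) + 32485}{53162} = \left(\left(-75 - -16237\right) + 32485\right) \frac{1}{53162} = \left(\left(-75 + 16237\right) + 32485\right) \frac{1}{53162} = \left(16162 + 32485\right) \frac{1}{53162} = 48647 \cdot \frac{1}{53162} = \frac{48647}{53162}$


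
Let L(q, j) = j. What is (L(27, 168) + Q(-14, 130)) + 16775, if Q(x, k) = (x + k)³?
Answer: 1577839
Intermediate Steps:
Q(x, k) = (k + x)³
(L(27, 168) + Q(-14, 130)) + 16775 = (168 + (130 - 14)³) + 16775 = (168 + 116³) + 16775 = (168 + 1560896) + 16775 = 1561064 + 16775 = 1577839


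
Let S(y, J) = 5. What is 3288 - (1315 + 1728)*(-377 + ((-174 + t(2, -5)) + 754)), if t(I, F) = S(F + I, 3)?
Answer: -629656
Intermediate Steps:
t(I, F) = 5
3288 - (1315 + 1728)*(-377 + ((-174 + t(2, -5)) + 754)) = 3288 - (1315 + 1728)*(-377 + ((-174 + 5) + 754)) = 3288 - 3043*(-377 + (-169 + 754)) = 3288 - 3043*(-377 + 585) = 3288 - 3043*208 = 3288 - 1*632944 = 3288 - 632944 = -629656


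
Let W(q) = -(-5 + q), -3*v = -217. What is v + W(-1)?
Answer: 235/3 ≈ 78.333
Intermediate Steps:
v = 217/3 (v = -⅓*(-217) = 217/3 ≈ 72.333)
W(q) = 5 - q
v + W(-1) = 217/3 + (5 - 1*(-1)) = 217/3 + (5 + 1) = 217/3 + 6 = 235/3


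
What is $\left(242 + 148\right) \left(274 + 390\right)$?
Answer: $258960$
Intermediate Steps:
$\left(242 + 148\right) \left(274 + 390\right) = 390 \cdot 664 = 258960$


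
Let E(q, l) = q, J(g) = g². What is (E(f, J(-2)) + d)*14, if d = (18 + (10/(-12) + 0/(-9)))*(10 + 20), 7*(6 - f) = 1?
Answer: 7292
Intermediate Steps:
f = 41/7 (f = 6 - ⅐*1 = 6 - ⅐ = 41/7 ≈ 5.8571)
d = 515 (d = (18 + (10*(-1/12) + 0*(-⅑)))*30 = (18 + (-⅚ + 0))*30 = (18 - ⅚)*30 = (103/6)*30 = 515)
(E(f, J(-2)) + d)*14 = (41/7 + 515)*14 = (3646/7)*14 = 7292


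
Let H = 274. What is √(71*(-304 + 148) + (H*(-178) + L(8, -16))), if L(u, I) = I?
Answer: 2*I*√14966 ≈ 244.67*I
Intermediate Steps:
√(71*(-304 + 148) + (H*(-178) + L(8, -16))) = √(71*(-304 + 148) + (274*(-178) - 16)) = √(71*(-156) + (-48772 - 16)) = √(-11076 - 48788) = √(-59864) = 2*I*√14966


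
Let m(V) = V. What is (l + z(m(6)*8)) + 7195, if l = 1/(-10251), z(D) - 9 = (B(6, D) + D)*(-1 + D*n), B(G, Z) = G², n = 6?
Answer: 320979311/10251 ≈ 31312.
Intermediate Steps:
z(D) = 9 + (-1 + 6*D)*(36 + D) (z(D) = 9 + (6² + D)*(-1 + D*6) = 9 + (36 + D)*(-1 + 6*D) = 9 + (-1 + 6*D)*(36 + D))
l = -1/10251 ≈ -9.7551e-5
(l + z(m(6)*8)) + 7195 = (-1/10251 + (-27 + 6*(6*8)² + 215*(6*8))) + 7195 = (-1/10251 + (-27 + 6*48² + 215*48)) + 7195 = (-1/10251 + (-27 + 6*2304 + 10320)) + 7195 = (-1/10251 + (-27 + 13824 + 10320)) + 7195 = (-1/10251 + 24117) + 7195 = 247223366/10251 + 7195 = 320979311/10251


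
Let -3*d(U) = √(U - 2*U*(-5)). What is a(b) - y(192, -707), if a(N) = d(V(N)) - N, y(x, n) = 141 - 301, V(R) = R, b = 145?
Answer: 15 - √1595/3 ≈ 1.6875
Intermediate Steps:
y(x, n) = -160
d(U) = -√11*√U/3 (d(U) = -√(U - 2*U*(-5))/3 = -√(U + 10*U)/3 = -√11*√U/3)
a(N) = -N - √11*√N/3 (a(N) = -√11*√N/3 - N = -N - √11*√N/3)
a(b) - y(192, -707) = (-1*145 - √11*√145/3) - 1*(-160) = (-145 - √1595/3) + 160 = 15 - √1595/3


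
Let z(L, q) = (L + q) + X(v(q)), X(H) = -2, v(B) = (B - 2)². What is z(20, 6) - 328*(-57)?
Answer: 18720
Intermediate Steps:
v(B) = (-2 + B)²
z(L, q) = -2 + L + q (z(L, q) = (L + q) - 2 = -2 + L + q)
z(20, 6) - 328*(-57) = (-2 + 20 + 6) - 328*(-57) = 24 + 18696 = 18720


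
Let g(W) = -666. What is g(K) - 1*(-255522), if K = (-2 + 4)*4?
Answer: 254856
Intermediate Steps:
K = 8 (K = 2*4 = 8)
g(K) - 1*(-255522) = -666 - 1*(-255522) = -666 + 255522 = 254856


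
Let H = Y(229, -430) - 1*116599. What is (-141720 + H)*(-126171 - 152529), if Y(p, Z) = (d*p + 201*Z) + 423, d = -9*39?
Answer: 118365283500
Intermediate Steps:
d = -351
Y(p, Z) = 423 - 351*p + 201*Z (Y(p, Z) = (-351*p + 201*Z) + 423 = 423 - 351*p + 201*Z)
H = -282985 (H = (423 - 351*229 + 201*(-430)) - 1*116599 = (423 - 80379 - 86430) - 116599 = -166386 - 116599 = -282985)
(-141720 + H)*(-126171 - 152529) = (-141720 - 282985)*(-126171 - 152529) = -424705*(-278700) = 118365283500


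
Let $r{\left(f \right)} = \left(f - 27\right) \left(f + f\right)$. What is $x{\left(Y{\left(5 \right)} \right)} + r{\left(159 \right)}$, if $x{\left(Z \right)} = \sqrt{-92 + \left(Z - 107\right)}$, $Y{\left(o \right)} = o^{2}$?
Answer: $41976 + i \sqrt{174} \approx 41976.0 + 13.191 i$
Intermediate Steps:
$x{\left(Z \right)} = \sqrt{-199 + Z}$ ($x{\left(Z \right)} = \sqrt{-92 + \left(-107 + Z\right)} = \sqrt{-199 + Z}$)
$r{\left(f \right)} = 2 f \left(-27 + f\right)$ ($r{\left(f \right)} = \left(-27 + f\right) 2 f = 2 f \left(-27 + f\right)$)
$x{\left(Y{\left(5 \right)} \right)} + r{\left(159 \right)} = \sqrt{-199 + 5^{2}} + 2 \cdot 159 \left(-27 + 159\right) = \sqrt{-199 + 25} + 2 \cdot 159 \cdot 132 = \sqrt{-174} + 41976 = i \sqrt{174} + 41976 = 41976 + i \sqrt{174}$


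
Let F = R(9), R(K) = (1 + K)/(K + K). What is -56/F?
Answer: -504/5 ≈ -100.80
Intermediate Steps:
R(K) = (1 + K)/(2*K) (R(K) = (1 + K)/((2*K)) = (1 + K)*(1/(2*K)) = (1 + K)/(2*K))
F = 5/9 (F = (1/2)*(1 + 9)/9 = (1/2)*(1/9)*10 = 5/9 ≈ 0.55556)
-56/F = -56/5/9 = -56*9/5 = -504/5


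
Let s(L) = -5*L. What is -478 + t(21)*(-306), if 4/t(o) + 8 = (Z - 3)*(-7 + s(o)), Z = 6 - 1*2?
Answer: -2339/5 ≈ -467.80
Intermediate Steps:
Z = 4 (Z = 6 - 2 = 4)
t(o) = 4/(-15 - 5*o) (t(o) = 4/(-8 + (4 - 3)*(-7 - 5*o)) = 4/(-8 + 1*(-7 - 5*o)) = 4/(-8 + (-7 - 5*o)) = 4/(-15 - 5*o))
-478 + t(21)*(-306) = -478 - 4/(15 + 5*21)*(-306) = -478 - 4/(15 + 105)*(-306) = -478 - 4/120*(-306) = -478 - 4*1/120*(-306) = -478 - 1/30*(-306) = -478 + 51/5 = -2339/5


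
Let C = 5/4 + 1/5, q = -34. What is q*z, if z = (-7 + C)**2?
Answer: -209457/200 ≈ -1047.3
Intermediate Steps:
C = 29/20 (C = 5*(1/4) + 1*(1/5) = 5/4 + 1/5 = 29/20 ≈ 1.4500)
z = 12321/400 (z = (-7 + 29/20)**2 = (-111/20)**2 = 12321/400 ≈ 30.802)
q*z = -34*12321/400 = -209457/200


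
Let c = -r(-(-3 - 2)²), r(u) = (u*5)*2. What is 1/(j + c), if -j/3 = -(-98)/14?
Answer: 1/229 ≈ 0.0043668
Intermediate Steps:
r(u) = 10*u (r(u) = (5*u)*2 = 10*u)
c = 250 (c = -10*(-(-3 - 2)²) = -10*(-1*(-5)²) = -10*(-1*25) = -10*(-25) = -1*(-250) = 250)
j = -21 (j = -(-42)*(-7/14) = -(-42)*(-7*1/14) = -(-42)*(-1)/2 = -3*7 = -21)
1/(j + c) = 1/(-21 + 250) = 1/229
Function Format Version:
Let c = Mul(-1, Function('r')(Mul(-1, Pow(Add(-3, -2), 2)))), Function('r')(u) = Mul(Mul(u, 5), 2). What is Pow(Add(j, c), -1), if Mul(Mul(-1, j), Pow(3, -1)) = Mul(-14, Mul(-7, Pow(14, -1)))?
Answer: Rational(1, 229) ≈ 0.0043668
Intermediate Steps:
Function('r')(u) = Mul(10, u) (Function('r')(u) = Mul(Mul(5, u), 2) = Mul(10, u))
c = 250 (c = Mul(-1, Mul(10, Mul(-1, Pow(Add(-3, -2), 2)))) = Mul(-1, Mul(10, Mul(-1, Pow(-5, 2)))) = Mul(-1, Mul(10, Mul(-1, 25))) = Mul(-1, Mul(10, -25)) = Mul(-1, -250) = 250)
j = -21 (j = Mul(-3, Mul(-14, Mul(-7, Pow(14, -1)))) = Mul(-3, Mul(-14, Mul(-7, Rational(1, 14)))) = Mul(-3, Mul(-14, Rational(-1, 2))) = Mul(-3, 7) = -21)
Pow(Add(j, c), -1) = Pow(Add(-21, 250), -1) = Pow(229, -1) = Rational(1, 229)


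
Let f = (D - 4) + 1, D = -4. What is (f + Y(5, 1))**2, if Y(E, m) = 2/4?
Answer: 169/4 ≈ 42.250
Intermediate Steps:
Y(E, m) = 1/2 (Y(E, m) = 2*(1/4) = 1/2)
f = -7 (f = (-4 - 4) + 1 = -8 + 1 = -7)
(f + Y(5, 1))**2 = (-7 + 1/2)**2 = (-13/2)**2 = 169/4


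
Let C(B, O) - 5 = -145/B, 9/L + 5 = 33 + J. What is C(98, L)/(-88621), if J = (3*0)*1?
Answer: -345/8684858 ≈ -3.9724e-5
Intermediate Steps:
J = 0 (J = 0*1 = 0)
L = 9/28 (L = 9/(-5 + (33 + 0)) = 9/(-5 + 33) = 9/28 ≈ 0.32143)
C(B, O) = 5 - 145/B
C(98, L)/(-88621) = (5 - 145/98)/(-88621) = (5 - 145*1/98)*(-1/88621) = (5 - 145/98)*(-1/88621) = (345/98)*(-1/88621) = -345/8684858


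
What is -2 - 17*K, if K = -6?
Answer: 100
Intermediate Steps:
-2 - 17*K = -2 - 17*(-6) = -2 + 102 = 100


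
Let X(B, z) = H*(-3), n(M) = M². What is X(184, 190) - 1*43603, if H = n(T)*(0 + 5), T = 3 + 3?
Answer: -44143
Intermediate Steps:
T = 6
H = 180 (H = 6²*(0 + 5) = 36*5 = 180)
X(B, z) = -540 (X(B, z) = 180*(-3) = -540)
X(184, 190) - 1*43603 = -540 - 1*43603 = -540 - 43603 = -44143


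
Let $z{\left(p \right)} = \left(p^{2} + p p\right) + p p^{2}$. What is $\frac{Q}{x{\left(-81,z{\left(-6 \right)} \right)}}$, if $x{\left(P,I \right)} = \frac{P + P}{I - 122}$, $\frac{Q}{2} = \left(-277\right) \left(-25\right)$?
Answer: $\frac{1842050}{81} \approx 22741.0$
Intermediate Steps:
$Q = 13850$ ($Q = 2 \left(\left(-277\right) \left(-25\right)\right) = 2 \cdot 6925 = 13850$)
$z{\left(p \right)} = p^{3} + 2 p^{2}$ ($z{\left(p \right)} = \left(p^{2} + p^{2}\right) + p^{3} = 2 p^{2} + p^{3} = p^{3} + 2 p^{2}$)
$x{\left(P,I \right)} = \frac{2 P}{-122 + I}$
$\frac{Q}{x{\left(-81,z{\left(-6 \right)} \right)}} = \frac{13850}{2 \left(-81\right) \frac{1}{-122 + \left(-6\right)^{2} \left(2 - 6\right)}} = \frac{13850}{2 \left(-81\right) \frac{1}{-122 + 36 \left(-4\right)}} = \frac{13850}{2 \left(-81\right) \frac{1}{-122 - 144}} = \frac{13850}{2 \left(-81\right) \frac{1}{-266}} = \frac{13850}{2 \left(-81\right) \left(- \frac{1}{266}\right)} = \frac{13850}{\frac{81}{133}} = 13850 \cdot \frac{133}{81} = \frac{1842050}{81}$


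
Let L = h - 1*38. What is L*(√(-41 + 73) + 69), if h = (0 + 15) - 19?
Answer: -2898 - 168*√2 ≈ -3135.6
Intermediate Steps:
h = -4 (h = 15 - 19 = -4)
L = -42 (L = -4 - 1*38 = -4 - 38 = -42)
L*(√(-41 + 73) + 69) = -42*(√(-41 + 73) + 69) = -42*(√32 + 69) = -42*(4*√2 + 69) = -42*(69 + 4*√2) = -2898 - 168*√2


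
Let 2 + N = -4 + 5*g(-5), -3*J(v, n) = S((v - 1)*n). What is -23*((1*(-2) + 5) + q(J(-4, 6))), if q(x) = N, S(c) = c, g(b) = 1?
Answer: -46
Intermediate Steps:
J(v, n) = -n*(-1 + v)/3 (J(v, n) = -(v - 1)*n/3 = -(-1 + v)*n/3 = -n*(-1 + v)/3)
N = -1 (N = -2 + (-4 + 5*1) = -2 + (-4 + 5) = -2 + 1 = -1)
q(x) = -1
-23*((1*(-2) + 5) + q(J(-4, 6))) = -23*((1*(-2) + 5) - 1) = -23*((-2 + 5) - 1) = -23*(3 - 1) = -23*2 = -46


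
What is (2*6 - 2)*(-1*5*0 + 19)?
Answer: 190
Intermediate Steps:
(2*6 - 2)*(-1*5*0 + 19) = (12 - 2)*(-5*0 + 19) = 10*(0 + 19) = 10*19 = 190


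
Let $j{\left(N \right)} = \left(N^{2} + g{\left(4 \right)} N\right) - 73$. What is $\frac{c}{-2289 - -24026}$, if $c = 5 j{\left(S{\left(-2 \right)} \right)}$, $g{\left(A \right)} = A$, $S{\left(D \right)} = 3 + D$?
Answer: $- \frac{340}{21737} \approx -0.015642$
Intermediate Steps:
$j{\left(N \right)} = -73 + N^{2} + 4 N$ ($j{\left(N \right)} = \left(N^{2} + 4 N\right) - 73 = -73 + N^{2} + 4 N$)
$c = -340$ ($c = 5 \left(-73 + \left(3 - 2\right)^{2} + 4 \left(3 - 2\right)\right) = 5 \left(-73 + 1^{2} + 4 \cdot 1\right) = 5 \left(-73 + 1 + 4\right) = 5 \left(-68\right) = -340$)
$\frac{c}{-2289 - -24026} = - \frac{340}{-2289 - -24026} = - \frac{340}{-2289 + 24026} = - \frac{340}{21737}$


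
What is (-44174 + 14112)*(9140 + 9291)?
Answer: -554072722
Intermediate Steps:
(-44174 + 14112)*(9140 + 9291) = -30062*18431 = -554072722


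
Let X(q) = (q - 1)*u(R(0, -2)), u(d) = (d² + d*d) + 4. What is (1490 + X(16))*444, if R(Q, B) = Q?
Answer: 688200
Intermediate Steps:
u(d) = 4 + 2*d² (u(d) = (d² + d²) + 4 = 2*d² + 4 = 4 + 2*d²)
X(q) = -4 + 4*q (X(q) = (q - 1)*(4 + 2*0²) = (-1 + q)*(4 + 2*0) = (-1 + q)*(4 + 0) = (-1 + q)*4 = -4 + 4*q)
(1490 + X(16))*444 = (1490 + (-4 + 4*16))*444 = (1490 + (-4 + 64))*444 = (1490 + 60)*444 = 1550*444 = 688200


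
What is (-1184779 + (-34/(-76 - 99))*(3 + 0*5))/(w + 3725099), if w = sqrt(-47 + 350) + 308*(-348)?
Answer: -21432138035287/65446544734610 + 207336223*sqrt(303)/2290629065711350 ≈ -0.32747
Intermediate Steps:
w = -107184 + sqrt(303) (w = sqrt(303) - 107184 = -107184 + sqrt(303) ≈ -1.0717e+5)
(-1184779 + (-34/(-76 - 99))*(3 + 0*5))/(w + 3725099) = (-1184779 + (-34/(-76 - 99))*(3 + 0*5))/((-107184 + sqrt(303)) + 3725099) = (-1184779 + (-34/(-175))*(3 + 0))/(3617915 + sqrt(303)) = (-1184779 - 1/175*(-34)*3)/(3617915 + sqrt(303)) = (-1184779 + (34/175)*3)/(3617915 + sqrt(303)) = (-1184779 + 102/175)/(3617915 + sqrt(303)) = -207336223/(175*(3617915 + sqrt(303)))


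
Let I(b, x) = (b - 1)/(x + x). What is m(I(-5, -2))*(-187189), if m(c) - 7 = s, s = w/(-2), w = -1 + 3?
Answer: -1123134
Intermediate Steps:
I(b, x) = (-1 + b)/(2*x) (I(b, x) = (-1 + b)/((2*x)) = (-1 + b)*(1/(2*x)) = (-1 + b)/(2*x))
w = 2
s = -1 (s = 2/(-2) = 2*(-1/2) = -1)
m(c) = 6 (m(c) = 7 - 1 = 6)
m(I(-5, -2))*(-187189) = 6*(-187189) = -1123134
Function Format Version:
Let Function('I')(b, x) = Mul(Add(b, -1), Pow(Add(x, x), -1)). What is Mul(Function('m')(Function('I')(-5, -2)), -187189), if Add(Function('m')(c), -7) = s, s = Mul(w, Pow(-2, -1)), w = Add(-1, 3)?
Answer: -1123134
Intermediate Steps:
Function('I')(b, x) = Mul(Rational(1, 2), Pow(x, -1), Add(-1, b)) (Function('I')(b, x) = Mul(Add(-1, b), Pow(Mul(2, x), -1)) = Mul(Add(-1, b), Mul(Rational(1, 2), Pow(x, -1))) = Mul(Rational(1, 2), Pow(x, -1), Add(-1, b)))
w = 2
s = -1 (s = Mul(2, Pow(-2, -1)) = Mul(2, Rational(-1, 2)) = -1)
Function('m')(c) = 6 (Function('m')(c) = Add(7, -1) = 6)
Mul(Function('m')(Function('I')(-5, -2)), -187189) = Mul(6, -187189) = -1123134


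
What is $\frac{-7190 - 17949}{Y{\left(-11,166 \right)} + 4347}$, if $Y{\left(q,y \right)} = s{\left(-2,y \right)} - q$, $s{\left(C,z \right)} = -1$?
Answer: $- \frac{25139}{4357} \approx -5.7698$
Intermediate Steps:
$Y{\left(q,y \right)} = -1 - q$
$\frac{-7190 - 17949}{Y{\left(-11,166 \right)} + 4347} = \frac{-7190 - 17949}{\left(-1 - -11\right) + 4347} = \frac{-7190 - 17949}{\left(-1 + 11\right) + 4347} = \frac{-7190 - 17949}{10 + 4347} = - \frac{25139}{4357}$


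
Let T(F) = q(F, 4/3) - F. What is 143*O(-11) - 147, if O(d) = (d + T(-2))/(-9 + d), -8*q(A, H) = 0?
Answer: -1653/20 ≈ -82.650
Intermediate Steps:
q(A, H) = 0 (q(A, H) = -⅛*0 = 0)
T(F) = -F (T(F) = 0 - F = -F)
O(d) = (2 + d)/(-9 + d) (O(d) = (d - 1*(-2))/(-9 + d) = (d + 2)/(-9 + d) = (2 + d)/(-9 + d))
143*O(-11) - 147 = 143*((2 - 11)/(-9 - 11)) - 147 = 143*(-9/(-20)) - 147 = 143*(-1/20*(-9)) - 147 = 143*(9/20) - 147 = 1287/20 - 147 = -1653/20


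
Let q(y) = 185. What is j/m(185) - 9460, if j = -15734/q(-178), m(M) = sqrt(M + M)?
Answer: -9460 - 7867*sqrt(370)/34225 ≈ -9464.4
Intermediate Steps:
m(M) = sqrt(2)*sqrt(M) (m(M) = sqrt(2*M) = sqrt(2)*sqrt(M))
j = -15734/185 ≈ -85.049
j/m(185) - 9460 = -15734*sqrt(370)/370/185 - 9460 = -7867*sqrt(370)/34225 - 9460 = -9460 - 7867*sqrt(370)/34225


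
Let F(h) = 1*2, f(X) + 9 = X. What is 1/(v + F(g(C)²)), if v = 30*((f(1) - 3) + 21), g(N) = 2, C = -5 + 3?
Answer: 1/302 ≈ 0.0033113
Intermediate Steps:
f(X) = -9 + X
C = -2
v = 300 (v = 30*(((-9 + 1) - 3) + 21) = 30*((-8 - 3) + 21) = 30*(-11 + 21) = 30*10 = 300)
F(h) = 2
1/(v + F(g(C)²)) = 1/(300 + 2) = 1/302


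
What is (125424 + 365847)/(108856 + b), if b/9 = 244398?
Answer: 44661/209858 ≈ 0.21282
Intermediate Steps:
b = 2199582 (b = 9*244398 = 2199582)
(125424 + 365847)/(108856 + b) = (125424 + 365847)/(108856 + 2199582) = 491271/2308438 = 491271*(1/2308438) = 44661/209858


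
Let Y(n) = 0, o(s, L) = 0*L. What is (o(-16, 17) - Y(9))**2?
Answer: 0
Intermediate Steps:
o(s, L) = 0
(o(-16, 17) - Y(9))**2 = (0 - 1*0)**2 = (0 + 0)**2 = 0**2 = 0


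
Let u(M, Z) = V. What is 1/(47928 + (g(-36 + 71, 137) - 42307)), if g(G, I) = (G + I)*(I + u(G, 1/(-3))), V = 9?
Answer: 1/30733 ≈ 3.2538e-5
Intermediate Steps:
u(M, Z) = 9
g(G, I) = (9 + I)*(G + I) (g(G, I) = (G + I)*(I + 9) = (G + I)*(9 + I) = (9 + I)*(G + I))
1/(47928 + (g(-36 + 71, 137) - 42307)) = 1/(47928 + ((137**2 + 9*(-36 + 71) + 9*137 + (-36 + 71)*137) - 42307)) = 1/(47928 + ((18769 + 9*35 + 1233 + 35*137) - 42307)) = 1/(47928 + ((18769 + 315 + 1233 + 4795) - 42307)) = 1/(47928 + (25112 - 42307)) = 1/(47928 - 17195) = 1/30733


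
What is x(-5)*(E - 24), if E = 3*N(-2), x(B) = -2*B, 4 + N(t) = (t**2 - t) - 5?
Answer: -330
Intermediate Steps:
N(t) = -9 + t**2 - t (N(t) = -4 + ((t**2 - t) - 5) = -4 + (-5 + t**2 - t) = -9 + t**2 - t)
E = -9 (E = 3*(-9 + (-2)**2 - 1*(-2)) = 3*(-9 + 4 + 2) = 3*(-3) = -9)
x(-5)*(E - 24) = (-2*(-5))*(-9 - 24) = 10*(-33) = -330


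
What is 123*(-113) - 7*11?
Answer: -13976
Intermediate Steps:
123*(-113) - 7*11 = -13899 - 77 = -13976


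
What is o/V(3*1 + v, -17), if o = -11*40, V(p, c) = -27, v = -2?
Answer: 440/27 ≈ 16.296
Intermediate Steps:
o = -440
o/V(3*1 + v, -17) = -440/(-27) = -440*(-1/27) = 440/27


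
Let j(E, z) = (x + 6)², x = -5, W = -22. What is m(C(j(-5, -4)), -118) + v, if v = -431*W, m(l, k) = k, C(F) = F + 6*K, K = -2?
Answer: 9364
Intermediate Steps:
j(E, z) = 1 (j(E, z) = (-5 + 6)² = 1² = 1)
C(F) = -12 + F (C(F) = F + 6*(-2) = F - 12 = -12 + F)
v = 9482 (v = -431*(-22) = 9482)
m(C(j(-5, -4)), -118) + v = -118 + 9482 = 9364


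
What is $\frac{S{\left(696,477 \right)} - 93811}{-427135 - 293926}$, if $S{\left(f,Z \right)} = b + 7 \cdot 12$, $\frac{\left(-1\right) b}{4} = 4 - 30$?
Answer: $\frac{93623}{721061} \approx 0.12984$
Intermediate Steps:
$b = 104$ ($b = - 4 \left(4 - 30\right) = \left(-4\right) \left(-26\right) = 104$)
$S{\left(f,Z \right)} = 188$ ($S{\left(f,Z \right)} = 104 + 7 \cdot 12 = 104 + 84 = 188$)
$\frac{S{\left(696,477 \right)} - 93811}{-427135 - 293926} = \frac{188 - 93811}{-427135 - 293926} = - \frac{93623}{-721061} = \left(-93623\right) \left(- \frac{1}{721061}\right) = \frac{93623}{721061}$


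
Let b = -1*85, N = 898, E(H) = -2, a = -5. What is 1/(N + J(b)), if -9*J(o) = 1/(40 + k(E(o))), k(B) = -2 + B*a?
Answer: 432/387935 ≈ 0.0011136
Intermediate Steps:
b = -85
k(B) = -2 - 5*B (k(B) = -2 + B*(-5) = -2 - 5*B)
J(o) = -1/432 (J(o) = -1/(9*(40 + (-2 - 5*(-2)))) = -1/(9*(40 + (-2 + 10))) = -1/(9*(40 + 8)) = -⅑/48 = -⅑*1/48 = -1/432)
1/(N + J(b)) = 1/(898 - 1/432) = 1/(387935/432) = 432/387935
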